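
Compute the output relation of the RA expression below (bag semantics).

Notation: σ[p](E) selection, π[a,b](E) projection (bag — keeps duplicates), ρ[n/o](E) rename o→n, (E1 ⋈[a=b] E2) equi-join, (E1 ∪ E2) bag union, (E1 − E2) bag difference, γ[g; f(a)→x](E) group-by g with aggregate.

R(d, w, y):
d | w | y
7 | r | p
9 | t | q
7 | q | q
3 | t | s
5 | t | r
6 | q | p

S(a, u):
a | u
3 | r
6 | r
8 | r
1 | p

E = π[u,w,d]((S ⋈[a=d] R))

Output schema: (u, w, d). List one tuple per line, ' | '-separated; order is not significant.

Row counts bottom-up:
  S → 4
  R → 6
  (S ⋈[a=d] R) → 2
  π[u,w,d]((S ⋈[a=d] R)) → 2

== RESULT ==
u | w | d
r | q | 6
r | t | 3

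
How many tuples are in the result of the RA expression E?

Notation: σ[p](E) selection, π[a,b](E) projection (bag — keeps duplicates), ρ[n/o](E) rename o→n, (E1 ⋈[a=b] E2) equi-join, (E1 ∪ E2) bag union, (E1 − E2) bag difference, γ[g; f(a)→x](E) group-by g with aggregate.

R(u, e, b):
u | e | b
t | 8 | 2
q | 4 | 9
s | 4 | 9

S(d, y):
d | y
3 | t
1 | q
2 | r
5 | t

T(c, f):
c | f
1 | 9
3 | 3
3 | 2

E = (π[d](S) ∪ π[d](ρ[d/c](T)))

Per-node cardinality:
  S → 4
  π[d](S) → 4
  T → 3
  ρ[d/c](T) → 3
  π[d](ρ[d/c](T)) → 3
  (π[d](S) ∪ π[d](ρ[d/c](T))) → 7

|E| = 7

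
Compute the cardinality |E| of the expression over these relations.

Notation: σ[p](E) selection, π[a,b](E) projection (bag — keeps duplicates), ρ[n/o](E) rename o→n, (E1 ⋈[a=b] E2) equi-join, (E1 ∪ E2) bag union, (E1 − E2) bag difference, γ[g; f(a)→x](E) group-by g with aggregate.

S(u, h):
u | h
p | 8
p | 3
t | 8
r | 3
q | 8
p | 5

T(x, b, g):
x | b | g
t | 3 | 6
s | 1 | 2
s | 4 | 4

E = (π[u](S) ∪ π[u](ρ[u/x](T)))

Subexpression sizes:
  S → 6
  π[u](S) → 6
  T → 3
  ρ[u/x](T) → 3
  π[u](ρ[u/x](T)) → 3
  (π[u](S) ∪ π[u](ρ[u/x](T))) → 9

|E| = 9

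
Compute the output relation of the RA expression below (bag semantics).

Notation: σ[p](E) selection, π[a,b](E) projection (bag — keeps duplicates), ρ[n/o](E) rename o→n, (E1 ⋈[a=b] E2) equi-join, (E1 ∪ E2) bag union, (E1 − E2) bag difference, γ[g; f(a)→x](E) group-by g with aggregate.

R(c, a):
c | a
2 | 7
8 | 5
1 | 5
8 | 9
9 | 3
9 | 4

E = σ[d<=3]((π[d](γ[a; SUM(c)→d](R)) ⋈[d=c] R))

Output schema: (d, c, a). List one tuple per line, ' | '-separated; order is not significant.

Stepwise |·|:
  R → 6
  γ[a; SUM(c)→d](R) → 5
  π[d](γ[a; SUM(c)→d](R)) → 5
  R → 6
  (π[d](γ[a; SUM(c)→d](R)) ⋈[d=c] R) → 9
  σ[d<=3]((π[d](γ[a; SUM(c)→d](R)) ⋈[d=c] R)) → 1

== RESULT ==
d | c | a
2 | 2 | 7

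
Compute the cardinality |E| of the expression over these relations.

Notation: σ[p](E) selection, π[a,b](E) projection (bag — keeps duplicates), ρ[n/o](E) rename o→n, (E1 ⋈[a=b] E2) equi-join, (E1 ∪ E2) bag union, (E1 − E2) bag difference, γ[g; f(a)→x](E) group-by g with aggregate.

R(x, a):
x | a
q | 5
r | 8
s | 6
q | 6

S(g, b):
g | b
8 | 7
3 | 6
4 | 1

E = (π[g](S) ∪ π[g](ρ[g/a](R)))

Subexpression sizes:
  S → 3
  π[g](S) → 3
  R → 4
  ρ[g/a](R) → 4
  π[g](ρ[g/a](R)) → 4
  (π[g](S) ∪ π[g](ρ[g/a](R))) → 7

|E| = 7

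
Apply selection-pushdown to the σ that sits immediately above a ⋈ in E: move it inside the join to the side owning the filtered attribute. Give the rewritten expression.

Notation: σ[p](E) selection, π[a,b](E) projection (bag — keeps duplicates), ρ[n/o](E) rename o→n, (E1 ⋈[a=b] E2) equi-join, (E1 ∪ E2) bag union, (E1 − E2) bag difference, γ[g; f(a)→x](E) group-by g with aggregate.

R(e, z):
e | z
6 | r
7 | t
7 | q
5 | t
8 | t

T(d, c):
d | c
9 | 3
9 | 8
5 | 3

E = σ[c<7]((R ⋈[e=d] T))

σ filters on c, owned by the right side.
E' = (R ⋈[e=d] σ[c<7](T))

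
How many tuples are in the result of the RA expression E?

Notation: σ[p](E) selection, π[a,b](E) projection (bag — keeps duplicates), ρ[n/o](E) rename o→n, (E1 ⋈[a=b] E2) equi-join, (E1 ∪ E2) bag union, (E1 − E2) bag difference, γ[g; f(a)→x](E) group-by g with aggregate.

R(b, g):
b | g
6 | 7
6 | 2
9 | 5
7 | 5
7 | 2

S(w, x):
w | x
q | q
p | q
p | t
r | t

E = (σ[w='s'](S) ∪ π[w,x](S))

Per-node cardinality:
  S → 4
  σ[w='s'](S) → 0
  S → 4
  π[w,x](S) → 4
  (σ[w='s'](S) ∪ π[w,x](S)) → 4

|E| = 4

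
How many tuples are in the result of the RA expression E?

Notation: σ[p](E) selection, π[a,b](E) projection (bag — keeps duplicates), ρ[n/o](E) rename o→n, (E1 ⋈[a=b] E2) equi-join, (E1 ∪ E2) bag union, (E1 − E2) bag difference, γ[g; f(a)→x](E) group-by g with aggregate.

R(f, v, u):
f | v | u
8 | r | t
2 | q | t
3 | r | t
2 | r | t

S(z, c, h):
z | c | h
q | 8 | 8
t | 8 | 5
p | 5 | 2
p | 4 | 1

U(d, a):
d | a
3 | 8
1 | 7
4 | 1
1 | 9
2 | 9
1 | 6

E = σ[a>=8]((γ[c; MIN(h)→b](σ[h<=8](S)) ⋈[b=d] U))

Row counts bottom-up:
  S → 4
  σ[h<=8](S) → 4
  γ[c; MIN(h)→b](σ[h<=8](S)) → 3
  U → 6
  (γ[c; MIN(h)→b](σ[h<=8](S)) ⋈[b=d] U) → 4
  σ[a>=8]((γ[c; MIN(h)→b](σ[h<=8](S)) ⋈[b=d] U)) → 2

|E| = 2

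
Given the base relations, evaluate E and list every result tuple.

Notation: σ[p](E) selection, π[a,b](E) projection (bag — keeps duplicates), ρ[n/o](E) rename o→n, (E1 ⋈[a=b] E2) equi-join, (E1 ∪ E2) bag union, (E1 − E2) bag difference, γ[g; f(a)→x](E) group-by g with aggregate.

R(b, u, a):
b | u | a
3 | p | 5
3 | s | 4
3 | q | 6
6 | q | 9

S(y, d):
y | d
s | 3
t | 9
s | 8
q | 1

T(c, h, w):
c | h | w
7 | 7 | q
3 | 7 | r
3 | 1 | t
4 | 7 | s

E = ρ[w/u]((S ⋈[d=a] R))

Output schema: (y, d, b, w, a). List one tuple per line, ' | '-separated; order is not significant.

Subexpression sizes:
  S → 4
  R → 4
  (S ⋈[d=a] R) → 1
  ρ[w/u]((S ⋈[d=a] R)) → 1

== RESULT ==
y | d | b | w | a
t | 9 | 6 | q | 9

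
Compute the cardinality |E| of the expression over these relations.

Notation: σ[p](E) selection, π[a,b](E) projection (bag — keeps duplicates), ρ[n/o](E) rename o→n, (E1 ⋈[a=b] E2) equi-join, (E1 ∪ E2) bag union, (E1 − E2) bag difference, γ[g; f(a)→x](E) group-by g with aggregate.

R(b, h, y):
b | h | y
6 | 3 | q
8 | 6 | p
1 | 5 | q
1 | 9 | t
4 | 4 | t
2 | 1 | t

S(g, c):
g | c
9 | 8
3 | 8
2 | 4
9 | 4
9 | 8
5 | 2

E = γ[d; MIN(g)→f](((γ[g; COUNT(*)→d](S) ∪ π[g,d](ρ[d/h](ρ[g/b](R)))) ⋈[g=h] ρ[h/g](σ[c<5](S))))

Stepwise |·|:
  S → 6
  γ[g; COUNT(*)→d](S) → 4
  R → 6
  ρ[g/b](R) → 6
  ρ[d/h](ρ[g/b](R)) → 6
  π[g,d](ρ[d/h](ρ[g/b](R))) → 6
  (γ[g; COUNT(*)→d](S) ∪ π[g,d](ρ[d/h](ρ[g/b](R)))) → 10
  S → 6
  σ[c<5](S) → 3
  ρ[h/g](σ[c<5](S)) → 3
  ((γ[g; COUNT(*)→d](S) ∪ π[g,d](ρ[d/h](ρ[g/b](R)))) ⋈[g=h] ρ[h/g](σ[c<5](S))) → 4
  γ[d; MIN(g)→f](((γ[g; COUNT(*)→d](S) ∪ π[g,d](ρ[d/h](ρ[g/b](R)))) ⋈[g=h] ρ[h/g](σ[c<5](S)))) → 2

|E| = 2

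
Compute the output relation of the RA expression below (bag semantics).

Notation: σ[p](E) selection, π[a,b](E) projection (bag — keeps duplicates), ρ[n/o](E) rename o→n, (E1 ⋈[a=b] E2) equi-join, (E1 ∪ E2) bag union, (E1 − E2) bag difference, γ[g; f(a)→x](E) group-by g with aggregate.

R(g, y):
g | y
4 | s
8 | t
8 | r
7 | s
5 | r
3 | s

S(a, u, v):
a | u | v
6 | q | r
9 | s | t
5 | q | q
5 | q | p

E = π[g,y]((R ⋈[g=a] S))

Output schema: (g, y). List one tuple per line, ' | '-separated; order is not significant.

Per-node cardinality:
  R → 6
  S → 4
  (R ⋈[g=a] S) → 2
  π[g,y]((R ⋈[g=a] S)) → 2

== RESULT ==
g | y
5 | r
5 | r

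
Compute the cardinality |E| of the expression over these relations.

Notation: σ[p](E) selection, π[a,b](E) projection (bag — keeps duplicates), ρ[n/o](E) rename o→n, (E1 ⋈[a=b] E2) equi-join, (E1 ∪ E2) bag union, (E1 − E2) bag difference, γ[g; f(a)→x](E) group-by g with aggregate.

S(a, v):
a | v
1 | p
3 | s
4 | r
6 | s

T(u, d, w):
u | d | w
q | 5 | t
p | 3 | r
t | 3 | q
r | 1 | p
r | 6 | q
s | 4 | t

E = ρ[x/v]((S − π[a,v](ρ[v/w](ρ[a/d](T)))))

Row counts bottom-up:
  S → 4
  T → 6
  ρ[a/d](T) → 6
  ρ[v/w](ρ[a/d](T)) → 6
  π[a,v](ρ[v/w](ρ[a/d](T))) → 6
  (S − π[a,v](ρ[v/w](ρ[a/d](T)))) → 3
  ρ[x/v]((S − π[a,v](ρ[v/w](ρ[a/d](T))))) → 3

|E| = 3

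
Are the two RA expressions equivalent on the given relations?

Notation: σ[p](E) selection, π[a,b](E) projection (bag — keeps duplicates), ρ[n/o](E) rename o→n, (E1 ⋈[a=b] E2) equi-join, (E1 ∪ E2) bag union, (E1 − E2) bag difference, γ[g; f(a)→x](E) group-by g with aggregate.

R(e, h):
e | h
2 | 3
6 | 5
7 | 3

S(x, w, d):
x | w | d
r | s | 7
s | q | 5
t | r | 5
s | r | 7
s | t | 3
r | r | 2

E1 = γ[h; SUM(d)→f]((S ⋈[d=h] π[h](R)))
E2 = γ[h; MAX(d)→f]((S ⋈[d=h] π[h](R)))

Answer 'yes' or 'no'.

E1 subexpression sizes:
  S → 6
  R → 3
  π[h](R) → 3
  (S ⋈[d=h] π[h](R)) → 4
  γ[h; SUM(d)→f]((S ⋈[d=h] π[h](R))) → 2
E2 subexpression sizes:
  S → 6
  R → 3
  π[h](R) → 3
  (S ⋈[d=h] π[h](R)) → 4
  γ[h; MAX(d)→f]((S ⋈[d=h] π[h](R))) → 2

E1 result:
h | f
3 | 6
5 | 10
E2 result:
h | f
3 | 3
5 | 5
Witness: (5, 5) appears 0× in E1 but 1× in E2.

no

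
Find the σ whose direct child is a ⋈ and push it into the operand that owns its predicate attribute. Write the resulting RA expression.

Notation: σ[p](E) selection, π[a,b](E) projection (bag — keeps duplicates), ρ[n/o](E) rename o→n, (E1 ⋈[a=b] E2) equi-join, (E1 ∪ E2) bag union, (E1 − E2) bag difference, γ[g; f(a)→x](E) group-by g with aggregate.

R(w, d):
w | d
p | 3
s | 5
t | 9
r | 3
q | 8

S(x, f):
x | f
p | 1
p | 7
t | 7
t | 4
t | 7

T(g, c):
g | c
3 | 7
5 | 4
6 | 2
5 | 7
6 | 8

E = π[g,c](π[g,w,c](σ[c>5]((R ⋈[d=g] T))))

σ filters on c, owned by the right side.
E' = π[g,c](π[g,w,c]((R ⋈[d=g] σ[c>5](T))))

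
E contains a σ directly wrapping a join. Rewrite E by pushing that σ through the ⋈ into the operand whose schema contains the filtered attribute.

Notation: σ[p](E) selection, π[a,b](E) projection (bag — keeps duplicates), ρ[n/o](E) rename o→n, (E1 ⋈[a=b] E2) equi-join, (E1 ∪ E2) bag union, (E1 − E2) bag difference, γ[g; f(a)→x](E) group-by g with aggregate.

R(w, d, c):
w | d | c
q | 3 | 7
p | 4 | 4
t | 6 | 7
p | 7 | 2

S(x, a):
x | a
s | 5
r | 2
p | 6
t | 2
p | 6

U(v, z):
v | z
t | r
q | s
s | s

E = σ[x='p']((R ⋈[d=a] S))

σ filters on x, owned by the right side.
E' = (R ⋈[d=a] σ[x='p'](S))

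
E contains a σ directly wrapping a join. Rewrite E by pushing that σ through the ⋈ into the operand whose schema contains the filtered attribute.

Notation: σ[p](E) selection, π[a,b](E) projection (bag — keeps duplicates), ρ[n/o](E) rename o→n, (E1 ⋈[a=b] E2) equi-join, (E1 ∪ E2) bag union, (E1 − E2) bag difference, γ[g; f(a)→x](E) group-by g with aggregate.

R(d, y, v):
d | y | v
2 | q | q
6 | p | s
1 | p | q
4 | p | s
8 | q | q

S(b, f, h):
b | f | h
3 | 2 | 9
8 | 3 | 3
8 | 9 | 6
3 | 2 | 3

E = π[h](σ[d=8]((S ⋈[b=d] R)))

σ filters on d, owned by the right side.
E' = π[h]((S ⋈[b=d] σ[d=8](R)))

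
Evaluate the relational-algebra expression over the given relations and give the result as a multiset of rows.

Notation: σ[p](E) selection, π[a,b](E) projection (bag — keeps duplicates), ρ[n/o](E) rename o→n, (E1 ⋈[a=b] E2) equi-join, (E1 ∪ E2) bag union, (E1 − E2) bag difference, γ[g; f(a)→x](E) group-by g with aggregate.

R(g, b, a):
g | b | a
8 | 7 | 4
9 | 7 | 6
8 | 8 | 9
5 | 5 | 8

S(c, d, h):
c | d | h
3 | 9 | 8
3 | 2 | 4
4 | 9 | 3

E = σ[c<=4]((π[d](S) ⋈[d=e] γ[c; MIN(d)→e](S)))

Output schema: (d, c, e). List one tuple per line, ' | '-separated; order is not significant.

Subexpression sizes:
  S → 3
  π[d](S) → 3
  S → 3
  γ[c; MIN(d)→e](S) → 2
  (π[d](S) ⋈[d=e] γ[c; MIN(d)→e](S)) → 3
  σ[c<=4]((π[d](S) ⋈[d=e] γ[c; MIN(d)→e](S))) → 3

== RESULT ==
d | c | e
2 | 3 | 2
9 | 4 | 9
9 | 4 | 9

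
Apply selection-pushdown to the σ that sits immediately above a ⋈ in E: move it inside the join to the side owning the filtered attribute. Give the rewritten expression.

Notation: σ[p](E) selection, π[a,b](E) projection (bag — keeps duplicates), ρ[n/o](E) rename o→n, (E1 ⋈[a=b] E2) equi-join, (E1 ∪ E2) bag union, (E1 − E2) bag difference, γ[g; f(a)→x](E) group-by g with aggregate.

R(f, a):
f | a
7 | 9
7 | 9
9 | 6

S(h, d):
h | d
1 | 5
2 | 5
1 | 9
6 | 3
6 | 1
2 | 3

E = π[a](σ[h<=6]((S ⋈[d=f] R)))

σ filters on h, owned by the left side.
E' = π[a]((σ[h<=6](S) ⋈[d=f] R))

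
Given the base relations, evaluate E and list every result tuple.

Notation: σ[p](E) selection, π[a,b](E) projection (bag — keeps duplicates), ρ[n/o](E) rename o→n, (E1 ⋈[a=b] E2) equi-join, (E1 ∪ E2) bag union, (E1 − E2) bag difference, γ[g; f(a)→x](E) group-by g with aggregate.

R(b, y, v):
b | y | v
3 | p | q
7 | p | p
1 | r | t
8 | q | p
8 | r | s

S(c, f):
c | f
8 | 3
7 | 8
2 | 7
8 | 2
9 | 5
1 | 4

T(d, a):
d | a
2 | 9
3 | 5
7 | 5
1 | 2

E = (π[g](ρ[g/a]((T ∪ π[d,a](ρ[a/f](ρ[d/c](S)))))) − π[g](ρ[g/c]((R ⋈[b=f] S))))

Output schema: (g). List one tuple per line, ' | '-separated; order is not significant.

Row counts bottom-up:
  T → 4
  S → 6
  ρ[d/c](S) → 6
  ρ[a/f](ρ[d/c](S)) → 6
  π[d,a](ρ[a/f](ρ[d/c](S))) → 6
  (T ∪ π[d,a](ρ[a/f](ρ[d/c](S)))) → 10
  ρ[g/a]((T ∪ π[d,a](ρ[a/f](ρ[d/c](S))))) → 10
  π[g](ρ[g/a]((T ∪ π[d,a](ρ[a/f](ρ[d/c](S)))))) → 10
  R → 5
  S → 6
  (R ⋈[b=f] S) → 4
  ρ[g/c]((R ⋈[b=f] S)) → 4
  π[g](ρ[g/c]((R ⋈[b=f] S))) → 4
  (π[g](ρ[g/a]((T ∪ π[d,a](ρ[a/f](ρ[d/c](S)))))) − π[g](ρ[g/c]((R ⋈[b=f] S)))) → 7

== RESULT ==
g
2
3
4
5
5
5
9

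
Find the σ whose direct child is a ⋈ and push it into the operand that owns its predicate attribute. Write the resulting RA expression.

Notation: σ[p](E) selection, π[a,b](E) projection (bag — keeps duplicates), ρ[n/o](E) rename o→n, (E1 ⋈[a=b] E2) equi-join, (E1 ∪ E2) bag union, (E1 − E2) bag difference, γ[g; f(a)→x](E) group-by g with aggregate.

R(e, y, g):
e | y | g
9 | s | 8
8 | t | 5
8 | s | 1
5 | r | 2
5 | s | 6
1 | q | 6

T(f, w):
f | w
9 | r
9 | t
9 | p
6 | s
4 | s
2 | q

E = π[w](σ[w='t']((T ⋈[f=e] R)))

σ filters on w, owned by the left side.
E' = π[w]((σ[w='t'](T) ⋈[f=e] R))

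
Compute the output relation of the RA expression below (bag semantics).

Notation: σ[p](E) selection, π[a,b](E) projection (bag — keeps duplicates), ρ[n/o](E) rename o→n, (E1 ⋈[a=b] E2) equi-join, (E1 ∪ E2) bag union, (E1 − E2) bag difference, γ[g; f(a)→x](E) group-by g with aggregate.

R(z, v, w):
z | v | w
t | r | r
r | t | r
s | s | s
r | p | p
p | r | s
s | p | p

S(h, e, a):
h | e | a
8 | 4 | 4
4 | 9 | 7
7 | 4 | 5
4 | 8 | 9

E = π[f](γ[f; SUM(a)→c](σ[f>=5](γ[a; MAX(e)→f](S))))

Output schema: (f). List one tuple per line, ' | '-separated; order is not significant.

Subexpression sizes:
  S → 4
  γ[a; MAX(e)→f](S) → 4
  σ[f>=5](γ[a; MAX(e)→f](S)) → 2
  γ[f; SUM(a)→c](σ[f>=5](γ[a; MAX(e)→f](S))) → 2
  π[f](γ[f; SUM(a)→c](σ[f>=5](γ[a; MAX(e)→f](S)))) → 2

== RESULT ==
f
8
9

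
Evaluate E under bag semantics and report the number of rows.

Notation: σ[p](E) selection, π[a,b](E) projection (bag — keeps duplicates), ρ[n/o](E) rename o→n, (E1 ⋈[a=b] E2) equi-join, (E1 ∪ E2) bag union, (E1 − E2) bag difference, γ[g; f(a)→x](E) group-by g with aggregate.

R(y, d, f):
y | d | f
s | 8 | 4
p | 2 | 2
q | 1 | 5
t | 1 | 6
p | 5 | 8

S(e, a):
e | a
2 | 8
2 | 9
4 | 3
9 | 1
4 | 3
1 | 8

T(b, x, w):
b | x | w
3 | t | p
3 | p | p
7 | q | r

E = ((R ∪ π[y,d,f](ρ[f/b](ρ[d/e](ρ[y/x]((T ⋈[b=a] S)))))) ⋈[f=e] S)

Row counts bottom-up:
  R → 5
  T → 3
  S → 6
  (T ⋈[b=a] S) → 4
  ρ[y/x]((T ⋈[b=a] S)) → 4
  ρ[d/e](ρ[y/x]((T ⋈[b=a] S))) → 4
  ρ[f/b](ρ[d/e](ρ[y/x]((T ⋈[b=a] S)))) → 4
  π[y,d,f](ρ[f/b](ρ[d/e](ρ[y/x]((T ⋈[b=a] S))))) → 4
  (R ∪ π[y,d,f](ρ[f/b](ρ[d/e](ρ[y/x]((T ⋈[b=a] S)))))) → 9
  S → 6
  ((R ∪ π[y,d,f](ρ[f/b](ρ[d/e](ρ[y/x]((T ⋈[b=a] S)))))) ⋈[f=e] S) → 4

|E| = 4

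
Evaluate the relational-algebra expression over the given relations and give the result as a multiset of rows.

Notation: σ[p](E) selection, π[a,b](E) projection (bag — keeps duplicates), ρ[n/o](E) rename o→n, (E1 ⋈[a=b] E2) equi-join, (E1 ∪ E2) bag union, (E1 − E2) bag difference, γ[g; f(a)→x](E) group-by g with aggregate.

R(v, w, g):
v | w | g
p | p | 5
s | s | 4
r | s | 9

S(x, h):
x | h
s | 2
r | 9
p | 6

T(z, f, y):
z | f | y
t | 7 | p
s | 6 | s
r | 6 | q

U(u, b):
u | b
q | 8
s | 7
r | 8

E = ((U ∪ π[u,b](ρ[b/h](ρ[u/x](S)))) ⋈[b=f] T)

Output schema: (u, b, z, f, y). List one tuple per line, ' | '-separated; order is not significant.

Subexpression sizes:
  U → 3
  S → 3
  ρ[u/x](S) → 3
  ρ[b/h](ρ[u/x](S)) → 3
  π[u,b](ρ[b/h](ρ[u/x](S))) → 3
  (U ∪ π[u,b](ρ[b/h](ρ[u/x](S)))) → 6
  T → 3
  ((U ∪ π[u,b](ρ[b/h](ρ[u/x](S)))) ⋈[b=f] T) → 3

== RESULT ==
u | b | z | f | y
p | 6 | r | 6 | q
p | 6 | s | 6 | s
s | 7 | t | 7 | p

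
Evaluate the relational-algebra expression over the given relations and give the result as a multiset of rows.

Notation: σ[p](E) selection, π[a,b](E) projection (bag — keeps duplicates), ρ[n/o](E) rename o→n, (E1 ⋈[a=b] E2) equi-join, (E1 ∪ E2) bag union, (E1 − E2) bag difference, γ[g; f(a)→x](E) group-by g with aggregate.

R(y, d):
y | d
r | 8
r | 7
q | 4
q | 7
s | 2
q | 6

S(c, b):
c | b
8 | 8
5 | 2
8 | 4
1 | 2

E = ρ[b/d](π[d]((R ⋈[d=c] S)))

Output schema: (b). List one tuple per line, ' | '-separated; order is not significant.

Row counts bottom-up:
  R → 6
  S → 4
  (R ⋈[d=c] S) → 2
  π[d]((R ⋈[d=c] S)) → 2
  ρ[b/d](π[d]((R ⋈[d=c] S))) → 2

== RESULT ==
b
8
8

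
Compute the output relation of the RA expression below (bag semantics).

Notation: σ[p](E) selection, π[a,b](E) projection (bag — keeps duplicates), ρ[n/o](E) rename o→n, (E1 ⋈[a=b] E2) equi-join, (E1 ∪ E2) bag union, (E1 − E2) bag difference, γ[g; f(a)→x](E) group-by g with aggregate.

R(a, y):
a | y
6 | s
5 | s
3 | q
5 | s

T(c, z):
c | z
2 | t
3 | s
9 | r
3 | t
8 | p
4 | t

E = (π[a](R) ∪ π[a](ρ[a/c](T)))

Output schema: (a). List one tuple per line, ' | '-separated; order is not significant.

Stepwise |·|:
  R → 4
  π[a](R) → 4
  T → 6
  ρ[a/c](T) → 6
  π[a](ρ[a/c](T)) → 6
  (π[a](R) ∪ π[a](ρ[a/c](T))) → 10

== RESULT ==
a
2
3
3
3
4
5
5
6
8
9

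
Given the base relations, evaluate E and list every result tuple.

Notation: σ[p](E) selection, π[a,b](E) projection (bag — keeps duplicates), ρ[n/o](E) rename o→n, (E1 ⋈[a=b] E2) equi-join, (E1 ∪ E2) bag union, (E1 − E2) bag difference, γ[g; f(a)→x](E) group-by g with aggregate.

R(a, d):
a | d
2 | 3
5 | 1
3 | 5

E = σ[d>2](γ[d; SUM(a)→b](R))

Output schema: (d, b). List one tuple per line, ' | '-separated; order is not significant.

Row counts bottom-up:
  R → 3
  γ[d; SUM(a)→b](R) → 3
  σ[d>2](γ[d; SUM(a)→b](R)) → 2

== RESULT ==
d | b
3 | 2
5 | 3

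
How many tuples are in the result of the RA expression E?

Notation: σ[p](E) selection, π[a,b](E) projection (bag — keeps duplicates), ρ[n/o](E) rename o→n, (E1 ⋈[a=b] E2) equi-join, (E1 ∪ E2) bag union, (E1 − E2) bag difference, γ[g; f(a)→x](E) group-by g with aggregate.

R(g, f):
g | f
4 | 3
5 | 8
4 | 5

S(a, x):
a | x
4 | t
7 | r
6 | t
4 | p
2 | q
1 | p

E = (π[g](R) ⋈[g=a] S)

Stepwise |·|:
  R → 3
  π[g](R) → 3
  S → 6
  (π[g](R) ⋈[g=a] S) → 4

|E| = 4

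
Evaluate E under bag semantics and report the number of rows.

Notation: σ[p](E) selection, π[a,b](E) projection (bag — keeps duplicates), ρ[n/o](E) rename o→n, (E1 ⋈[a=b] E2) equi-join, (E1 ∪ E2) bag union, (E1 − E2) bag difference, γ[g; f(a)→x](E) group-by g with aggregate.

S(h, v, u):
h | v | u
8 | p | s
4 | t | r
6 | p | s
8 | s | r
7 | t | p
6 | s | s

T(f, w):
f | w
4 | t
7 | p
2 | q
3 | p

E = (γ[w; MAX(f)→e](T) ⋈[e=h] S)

Row counts bottom-up:
  T → 4
  γ[w; MAX(f)→e](T) → 3
  S → 6
  (γ[w; MAX(f)→e](T) ⋈[e=h] S) → 2

|E| = 2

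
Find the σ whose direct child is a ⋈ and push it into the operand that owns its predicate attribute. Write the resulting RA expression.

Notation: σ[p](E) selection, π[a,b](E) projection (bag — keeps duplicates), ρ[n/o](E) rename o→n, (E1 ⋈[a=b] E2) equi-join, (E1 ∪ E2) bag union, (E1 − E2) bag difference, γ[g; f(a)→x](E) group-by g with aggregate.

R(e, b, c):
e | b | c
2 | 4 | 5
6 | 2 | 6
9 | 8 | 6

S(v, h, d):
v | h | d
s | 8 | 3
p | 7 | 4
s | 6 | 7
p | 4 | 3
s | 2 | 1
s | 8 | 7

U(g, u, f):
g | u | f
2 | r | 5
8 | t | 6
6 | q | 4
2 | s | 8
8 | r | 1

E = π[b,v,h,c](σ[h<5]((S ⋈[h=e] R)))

σ filters on h, owned by the left side.
E' = π[b,v,h,c]((σ[h<5](S) ⋈[h=e] R))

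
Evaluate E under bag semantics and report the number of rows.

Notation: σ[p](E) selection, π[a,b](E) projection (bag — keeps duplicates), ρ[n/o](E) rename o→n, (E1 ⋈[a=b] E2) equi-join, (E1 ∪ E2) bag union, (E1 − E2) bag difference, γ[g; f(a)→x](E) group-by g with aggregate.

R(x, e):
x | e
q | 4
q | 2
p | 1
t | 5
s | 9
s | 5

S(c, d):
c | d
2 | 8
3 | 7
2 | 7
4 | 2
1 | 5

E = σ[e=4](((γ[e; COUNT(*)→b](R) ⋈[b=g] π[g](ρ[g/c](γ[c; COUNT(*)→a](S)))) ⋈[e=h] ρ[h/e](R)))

Row counts bottom-up:
  R → 6
  γ[e; COUNT(*)→b](R) → 5
  S → 5
  γ[c; COUNT(*)→a](S) → 4
  ρ[g/c](γ[c; COUNT(*)→a](S)) → 4
  π[g](ρ[g/c](γ[c; COUNT(*)→a](S))) → 4
  (γ[e; COUNT(*)→b](R) ⋈[b=g] π[g](ρ[g/c](γ[c; COUNT(*)→a](S)))) → 5
  R → 6
  ρ[h/e](R) → 6
  ((γ[e; COUNT(*)→b](R) ⋈[b=g] π[g](ρ[g/c](γ[c; COUNT(*)→a](S)))) ⋈[e=h] ρ[h/e](R)) → 6
  σ[e=4](((γ[e; COUNT(*)→b](R) ⋈[b=g] π[g](ρ[g/c](γ[c; COUNT(*)→a](S)))) ⋈[e=h] ρ[h/e](R))) → 1

|E| = 1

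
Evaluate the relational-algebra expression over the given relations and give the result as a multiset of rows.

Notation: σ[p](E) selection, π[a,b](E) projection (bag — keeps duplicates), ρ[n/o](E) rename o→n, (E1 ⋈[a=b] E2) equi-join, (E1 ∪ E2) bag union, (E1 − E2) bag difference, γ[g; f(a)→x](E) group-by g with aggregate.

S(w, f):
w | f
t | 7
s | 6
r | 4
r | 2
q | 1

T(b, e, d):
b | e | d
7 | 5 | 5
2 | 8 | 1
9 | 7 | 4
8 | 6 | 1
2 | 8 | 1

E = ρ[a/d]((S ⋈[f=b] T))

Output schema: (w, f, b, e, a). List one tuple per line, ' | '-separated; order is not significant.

Row counts bottom-up:
  S → 5
  T → 5
  (S ⋈[f=b] T) → 3
  ρ[a/d]((S ⋈[f=b] T)) → 3

== RESULT ==
w | f | b | e | a
r | 2 | 2 | 8 | 1
r | 2 | 2 | 8 | 1
t | 7 | 7 | 5 | 5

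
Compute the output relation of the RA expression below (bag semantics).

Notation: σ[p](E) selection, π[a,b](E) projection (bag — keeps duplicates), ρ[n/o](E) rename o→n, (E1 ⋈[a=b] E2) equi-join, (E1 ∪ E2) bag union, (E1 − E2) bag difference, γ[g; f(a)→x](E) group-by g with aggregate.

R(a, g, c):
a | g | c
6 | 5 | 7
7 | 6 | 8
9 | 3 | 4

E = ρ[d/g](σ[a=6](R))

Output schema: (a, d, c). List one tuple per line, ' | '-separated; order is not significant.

Row counts bottom-up:
  R → 3
  σ[a=6](R) → 1
  ρ[d/g](σ[a=6](R)) → 1

== RESULT ==
a | d | c
6 | 5 | 7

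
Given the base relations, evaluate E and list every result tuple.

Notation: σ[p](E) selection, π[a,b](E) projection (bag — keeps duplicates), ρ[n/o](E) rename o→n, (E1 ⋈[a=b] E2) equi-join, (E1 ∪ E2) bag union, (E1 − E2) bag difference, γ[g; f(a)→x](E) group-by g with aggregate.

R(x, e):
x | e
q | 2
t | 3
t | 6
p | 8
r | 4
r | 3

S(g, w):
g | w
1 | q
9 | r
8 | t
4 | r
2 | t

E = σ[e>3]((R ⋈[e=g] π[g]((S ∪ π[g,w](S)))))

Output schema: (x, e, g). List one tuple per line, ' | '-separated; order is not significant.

Stepwise |·|:
  R → 6
  S → 5
  S → 5
  π[g,w](S) → 5
  (S ∪ π[g,w](S)) → 10
  π[g]((S ∪ π[g,w](S))) → 10
  (R ⋈[e=g] π[g]((S ∪ π[g,w](S)))) → 6
  σ[e>3]((R ⋈[e=g] π[g]((S ∪ π[g,w](S))))) → 4

== RESULT ==
x | e | g
p | 8 | 8
p | 8 | 8
r | 4 | 4
r | 4 | 4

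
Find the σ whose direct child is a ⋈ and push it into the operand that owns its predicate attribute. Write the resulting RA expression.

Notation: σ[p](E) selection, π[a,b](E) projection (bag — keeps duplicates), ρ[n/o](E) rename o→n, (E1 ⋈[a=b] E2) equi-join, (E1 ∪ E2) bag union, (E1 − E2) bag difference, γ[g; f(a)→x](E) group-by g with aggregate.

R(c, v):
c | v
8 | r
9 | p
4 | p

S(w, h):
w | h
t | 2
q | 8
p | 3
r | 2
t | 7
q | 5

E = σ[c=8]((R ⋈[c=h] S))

σ filters on c, owned by the left side.
E' = (σ[c=8](R) ⋈[c=h] S)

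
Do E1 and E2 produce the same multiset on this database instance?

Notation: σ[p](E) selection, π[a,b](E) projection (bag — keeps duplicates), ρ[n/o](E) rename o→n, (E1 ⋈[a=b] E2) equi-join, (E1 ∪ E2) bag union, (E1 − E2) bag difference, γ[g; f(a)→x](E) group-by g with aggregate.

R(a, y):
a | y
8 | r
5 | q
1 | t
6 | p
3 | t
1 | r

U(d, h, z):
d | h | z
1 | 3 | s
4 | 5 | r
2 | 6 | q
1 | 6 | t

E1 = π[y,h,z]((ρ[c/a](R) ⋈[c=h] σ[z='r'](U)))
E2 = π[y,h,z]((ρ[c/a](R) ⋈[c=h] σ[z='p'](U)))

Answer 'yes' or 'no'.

E1 row counts bottom-up:
  R → 6
  ρ[c/a](R) → 6
  U → 4
  σ[z='r'](U) → 1
  (ρ[c/a](R) ⋈[c=h] σ[z='r'](U)) → 1
  π[y,h,z]((ρ[c/a](R) ⋈[c=h] σ[z='r'](U))) → 1
E2 row counts bottom-up:
  R → 6
  ρ[c/a](R) → 6
  U → 4
  σ[z='p'](U) → 0
  (ρ[c/a](R) ⋈[c=h] σ[z='p'](U)) → 0
  π[y,h,z]((ρ[c/a](R) ⋈[c=h] σ[z='p'](U))) → 0

E1 result:
y | h | z
q | 5 | r
E2 result:
y | h | z
(0 rows)
Witness: ('q', 5, 'r') appears 1× in E1 but 0× in E2.

no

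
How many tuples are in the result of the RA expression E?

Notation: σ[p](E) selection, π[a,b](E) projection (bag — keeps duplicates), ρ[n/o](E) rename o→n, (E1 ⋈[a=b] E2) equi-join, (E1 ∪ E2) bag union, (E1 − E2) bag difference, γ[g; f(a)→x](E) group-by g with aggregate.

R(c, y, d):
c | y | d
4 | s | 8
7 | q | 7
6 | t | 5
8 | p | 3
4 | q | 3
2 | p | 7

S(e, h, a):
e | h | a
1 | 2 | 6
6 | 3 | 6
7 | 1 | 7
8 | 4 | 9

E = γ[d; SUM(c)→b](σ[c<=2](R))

Subexpression sizes:
  R → 6
  σ[c<=2](R) → 1
  γ[d; SUM(c)→b](σ[c<=2](R)) → 1

|E| = 1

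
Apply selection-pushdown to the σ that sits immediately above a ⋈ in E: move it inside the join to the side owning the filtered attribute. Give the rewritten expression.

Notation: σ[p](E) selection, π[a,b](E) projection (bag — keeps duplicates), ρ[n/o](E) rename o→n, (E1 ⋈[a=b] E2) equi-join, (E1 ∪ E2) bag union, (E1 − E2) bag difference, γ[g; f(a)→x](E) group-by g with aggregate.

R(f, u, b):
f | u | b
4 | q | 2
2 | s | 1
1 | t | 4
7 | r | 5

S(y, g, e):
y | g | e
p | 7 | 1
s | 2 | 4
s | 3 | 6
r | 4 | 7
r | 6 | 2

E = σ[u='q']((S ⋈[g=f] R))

σ filters on u, owned by the right side.
E' = (S ⋈[g=f] σ[u='q'](R))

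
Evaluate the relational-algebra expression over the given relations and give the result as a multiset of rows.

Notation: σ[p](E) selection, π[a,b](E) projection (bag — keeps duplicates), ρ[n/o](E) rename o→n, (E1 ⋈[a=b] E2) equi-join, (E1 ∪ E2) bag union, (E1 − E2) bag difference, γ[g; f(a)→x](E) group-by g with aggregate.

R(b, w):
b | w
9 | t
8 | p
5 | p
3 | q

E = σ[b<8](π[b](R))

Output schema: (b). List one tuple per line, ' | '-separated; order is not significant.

Row counts bottom-up:
  R → 4
  π[b](R) → 4
  σ[b<8](π[b](R)) → 2

== RESULT ==
b
3
5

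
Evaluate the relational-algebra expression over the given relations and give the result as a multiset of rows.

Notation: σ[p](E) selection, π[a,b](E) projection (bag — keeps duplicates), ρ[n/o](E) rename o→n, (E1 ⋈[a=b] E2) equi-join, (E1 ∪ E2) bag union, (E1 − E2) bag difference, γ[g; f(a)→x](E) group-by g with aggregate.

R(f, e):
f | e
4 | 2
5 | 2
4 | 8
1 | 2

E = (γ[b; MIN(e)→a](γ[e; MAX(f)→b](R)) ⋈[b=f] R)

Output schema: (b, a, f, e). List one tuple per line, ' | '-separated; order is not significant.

Subexpression sizes:
  R → 4
  γ[e; MAX(f)→b](R) → 2
  γ[b; MIN(e)→a](γ[e; MAX(f)→b](R)) → 2
  R → 4
  (γ[b; MIN(e)→a](γ[e; MAX(f)→b](R)) ⋈[b=f] R) → 3

== RESULT ==
b | a | f | e
4 | 8 | 4 | 2
4 | 8 | 4 | 8
5 | 2 | 5 | 2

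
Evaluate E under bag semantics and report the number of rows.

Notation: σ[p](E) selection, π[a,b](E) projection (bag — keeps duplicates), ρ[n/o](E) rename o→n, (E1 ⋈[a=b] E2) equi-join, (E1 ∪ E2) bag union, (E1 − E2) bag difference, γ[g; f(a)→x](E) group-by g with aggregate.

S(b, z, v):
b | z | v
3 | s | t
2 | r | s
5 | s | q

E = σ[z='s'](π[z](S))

Per-node cardinality:
  S → 3
  π[z](S) → 3
  σ[z='s'](π[z](S)) → 2

|E| = 2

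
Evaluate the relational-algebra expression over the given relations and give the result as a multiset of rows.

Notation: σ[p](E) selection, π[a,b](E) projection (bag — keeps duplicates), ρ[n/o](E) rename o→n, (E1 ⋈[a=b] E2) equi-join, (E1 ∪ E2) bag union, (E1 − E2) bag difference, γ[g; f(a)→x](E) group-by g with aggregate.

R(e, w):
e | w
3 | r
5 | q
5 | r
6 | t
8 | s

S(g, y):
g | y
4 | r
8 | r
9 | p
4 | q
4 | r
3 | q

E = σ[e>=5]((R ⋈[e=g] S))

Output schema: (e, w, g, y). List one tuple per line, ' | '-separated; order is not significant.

Stepwise |·|:
  R → 5
  S → 6
  (R ⋈[e=g] S) → 2
  σ[e>=5]((R ⋈[e=g] S)) → 1

== RESULT ==
e | w | g | y
8 | s | 8 | r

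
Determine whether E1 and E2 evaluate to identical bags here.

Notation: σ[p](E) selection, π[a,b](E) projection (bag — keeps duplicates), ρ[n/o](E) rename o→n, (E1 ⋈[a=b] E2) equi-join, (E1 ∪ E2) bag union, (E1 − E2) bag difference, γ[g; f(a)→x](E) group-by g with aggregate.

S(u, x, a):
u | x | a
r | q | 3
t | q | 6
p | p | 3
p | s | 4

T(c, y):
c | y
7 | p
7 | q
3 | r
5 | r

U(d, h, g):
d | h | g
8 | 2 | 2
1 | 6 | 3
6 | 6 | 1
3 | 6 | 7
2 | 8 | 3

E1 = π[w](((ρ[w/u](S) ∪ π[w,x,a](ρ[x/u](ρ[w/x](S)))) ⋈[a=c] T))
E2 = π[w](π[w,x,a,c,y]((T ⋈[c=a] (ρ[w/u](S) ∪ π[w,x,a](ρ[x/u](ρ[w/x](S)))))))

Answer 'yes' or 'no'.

E1 subexpression sizes:
  S → 4
  ρ[w/u](S) → 4
  S → 4
  ρ[w/x](S) → 4
  ρ[x/u](ρ[w/x](S)) → 4
  π[w,x,a](ρ[x/u](ρ[w/x](S))) → 4
  (ρ[w/u](S) ∪ π[w,x,a](ρ[x/u](ρ[w/x](S)))) → 8
  T → 4
  ((ρ[w/u](S) ∪ π[w,x,a](ρ[x/u](ρ[w/x](S)))) ⋈[a=c] T) → 4
  π[w](((ρ[w/u](S) ∪ π[w,x,a](ρ[x/u](ρ[w/x](S)))) ⋈[a=c] T)) → 4
E2 subexpression sizes:
  T → 4
  S → 4
  ρ[w/u](S) → 4
  S → 4
  ρ[w/x](S) → 4
  ρ[x/u](ρ[w/x](S)) → 4
  π[w,x,a](ρ[x/u](ρ[w/x](S))) → 4
  (ρ[w/u](S) ∪ π[w,x,a](ρ[x/u](ρ[w/x](S)))) → 8
  (T ⋈[c=a] (ρ[w/u](S) ∪ π[w,x,a](ρ[x/u](ρ[w/x](S))))) → 4
  π[w,x,a,c,y]((T ⋈[c=a] (ρ[w/u](S) ∪ π[w,x,a](ρ[x/u](ρ[w/x](S)))))) → 4
  π[w](π[w,x,a,c,y]((T ⋈[c=a] (ρ[w/u](S) ∪ π[w,x,a](ρ[x/u](ρ[w/x](S))))))) → 4

E1 and E2 produce the same multiset:
w
p
p
q
r

yes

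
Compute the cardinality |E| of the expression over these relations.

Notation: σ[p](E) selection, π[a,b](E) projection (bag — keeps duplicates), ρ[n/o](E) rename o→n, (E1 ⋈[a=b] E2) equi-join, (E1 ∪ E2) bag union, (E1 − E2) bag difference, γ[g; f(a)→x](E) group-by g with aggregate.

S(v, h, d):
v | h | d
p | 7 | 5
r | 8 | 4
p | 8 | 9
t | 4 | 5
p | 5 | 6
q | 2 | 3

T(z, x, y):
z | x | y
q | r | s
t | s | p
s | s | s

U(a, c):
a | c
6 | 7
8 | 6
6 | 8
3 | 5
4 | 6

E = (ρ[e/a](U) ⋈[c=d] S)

Stepwise |·|:
  U → 5
  ρ[e/a](U) → 5
  S → 6
  (ρ[e/a](U) ⋈[c=d] S) → 4

|E| = 4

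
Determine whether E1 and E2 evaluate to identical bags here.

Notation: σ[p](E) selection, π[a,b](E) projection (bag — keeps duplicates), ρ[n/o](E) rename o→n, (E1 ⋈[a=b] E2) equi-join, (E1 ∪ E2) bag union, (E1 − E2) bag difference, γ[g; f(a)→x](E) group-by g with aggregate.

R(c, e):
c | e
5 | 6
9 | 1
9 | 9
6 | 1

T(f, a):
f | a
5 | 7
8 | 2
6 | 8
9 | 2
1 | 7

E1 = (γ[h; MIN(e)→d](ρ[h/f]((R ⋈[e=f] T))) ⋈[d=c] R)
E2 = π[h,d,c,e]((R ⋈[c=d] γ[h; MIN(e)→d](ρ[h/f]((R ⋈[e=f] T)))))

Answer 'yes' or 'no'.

E1 stepwise |·|:
  R → 4
  T → 5
  (R ⋈[e=f] T) → 4
  ρ[h/f]((R ⋈[e=f] T)) → 4
  γ[h; MIN(e)→d](ρ[h/f]((R ⋈[e=f] T))) → 3
  R → 4
  (γ[h; MIN(e)→d](ρ[h/f]((R ⋈[e=f] T))) ⋈[d=c] R) → 3
E2 stepwise |·|:
  R → 4
  R → 4
  T → 5
  (R ⋈[e=f] T) → 4
  ρ[h/f]((R ⋈[e=f] T)) → 4
  γ[h; MIN(e)→d](ρ[h/f]((R ⋈[e=f] T))) → 3
  (R ⋈[c=d] γ[h; MIN(e)→d](ρ[h/f]((R ⋈[e=f] T)))) → 3
  π[h,d,c,e]((R ⋈[c=d] γ[h; MIN(e)→d](ρ[h/f]((R ⋈[e=f] T))))) → 3

E1 and E2 produce the same multiset:
h | d | c | e
6 | 6 | 6 | 1
9 | 9 | 9 | 1
9 | 9 | 9 | 9

yes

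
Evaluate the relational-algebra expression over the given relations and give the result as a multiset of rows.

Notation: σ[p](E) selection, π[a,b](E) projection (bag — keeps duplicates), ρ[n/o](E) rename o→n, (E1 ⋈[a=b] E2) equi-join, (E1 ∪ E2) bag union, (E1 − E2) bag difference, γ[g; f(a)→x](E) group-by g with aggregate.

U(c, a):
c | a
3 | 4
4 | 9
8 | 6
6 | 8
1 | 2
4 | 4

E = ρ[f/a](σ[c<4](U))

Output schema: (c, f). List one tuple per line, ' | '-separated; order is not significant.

Stepwise |·|:
  U → 6
  σ[c<4](U) → 2
  ρ[f/a](σ[c<4](U)) → 2

== RESULT ==
c | f
1 | 2
3 | 4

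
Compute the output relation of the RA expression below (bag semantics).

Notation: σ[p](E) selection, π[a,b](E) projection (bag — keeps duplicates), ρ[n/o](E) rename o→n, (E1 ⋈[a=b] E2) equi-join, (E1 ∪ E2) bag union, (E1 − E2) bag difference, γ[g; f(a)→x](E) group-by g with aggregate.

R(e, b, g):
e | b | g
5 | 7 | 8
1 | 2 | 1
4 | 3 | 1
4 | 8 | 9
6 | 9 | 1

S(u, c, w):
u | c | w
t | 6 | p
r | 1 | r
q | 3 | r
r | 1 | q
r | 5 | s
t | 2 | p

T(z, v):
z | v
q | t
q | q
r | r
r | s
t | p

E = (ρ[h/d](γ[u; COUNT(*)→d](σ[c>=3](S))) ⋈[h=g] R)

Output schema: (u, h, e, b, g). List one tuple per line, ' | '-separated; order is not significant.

Row counts bottom-up:
  S → 6
  σ[c>=3](S) → 3
  γ[u; COUNT(*)→d](σ[c>=3](S)) → 3
  ρ[h/d](γ[u; COUNT(*)→d](σ[c>=3](S))) → 3
  R → 5
  (ρ[h/d](γ[u; COUNT(*)→d](σ[c>=3](S))) ⋈[h=g] R) → 9

== RESULT ==
u | h | e | b | g
q | 1 | 1 | 2 | 1
q | 1 | 4 | 3 | 1
q | 1 | 6 | 9 | 1
r | 1 | 1 | 2 | 1
r | 1 | 4 | 3 | 1
r | 1 | 6 | 9 | 1
t | 1 | 1 | 2 | 1
t | 1 | 4 | 3 | 1
t | 1 | 6 | 9 | 1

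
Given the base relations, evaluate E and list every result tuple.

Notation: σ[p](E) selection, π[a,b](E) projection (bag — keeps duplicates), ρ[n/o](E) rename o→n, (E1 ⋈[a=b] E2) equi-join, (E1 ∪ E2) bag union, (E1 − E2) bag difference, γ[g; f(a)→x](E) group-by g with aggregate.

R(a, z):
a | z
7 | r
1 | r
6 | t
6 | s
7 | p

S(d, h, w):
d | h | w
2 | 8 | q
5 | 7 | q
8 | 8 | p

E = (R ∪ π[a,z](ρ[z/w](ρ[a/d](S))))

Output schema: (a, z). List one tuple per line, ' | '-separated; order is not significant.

Stepwise |·|:
  R → 5
  S → 3
  ρ[a/d](S) → 3
  ρ[z/w](ρ[a/d](S)) → 3
  π[a,z](ρ[z/w](ρ[a/d](S))) → 3
  (R ∪ π[a,z](ρ[z/w](ρ[a/d](S)))) → 8

== RESULT ==
a | z
1 | r
2 | q
5 | q
6 | s
6 | t
7 | p
7 | r
8 | p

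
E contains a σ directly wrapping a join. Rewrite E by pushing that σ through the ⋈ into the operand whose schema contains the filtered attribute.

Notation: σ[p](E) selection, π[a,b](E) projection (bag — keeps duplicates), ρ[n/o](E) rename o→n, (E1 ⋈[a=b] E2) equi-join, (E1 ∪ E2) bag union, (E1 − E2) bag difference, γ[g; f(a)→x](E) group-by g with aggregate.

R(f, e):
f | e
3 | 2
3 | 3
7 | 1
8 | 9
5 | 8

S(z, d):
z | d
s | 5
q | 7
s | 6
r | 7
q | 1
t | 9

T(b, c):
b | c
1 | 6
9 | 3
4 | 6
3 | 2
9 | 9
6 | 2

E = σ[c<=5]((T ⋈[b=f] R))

σ filters on c, owned by the left side.
E' = (σ[c<=5](T) ⋈[b=f] R)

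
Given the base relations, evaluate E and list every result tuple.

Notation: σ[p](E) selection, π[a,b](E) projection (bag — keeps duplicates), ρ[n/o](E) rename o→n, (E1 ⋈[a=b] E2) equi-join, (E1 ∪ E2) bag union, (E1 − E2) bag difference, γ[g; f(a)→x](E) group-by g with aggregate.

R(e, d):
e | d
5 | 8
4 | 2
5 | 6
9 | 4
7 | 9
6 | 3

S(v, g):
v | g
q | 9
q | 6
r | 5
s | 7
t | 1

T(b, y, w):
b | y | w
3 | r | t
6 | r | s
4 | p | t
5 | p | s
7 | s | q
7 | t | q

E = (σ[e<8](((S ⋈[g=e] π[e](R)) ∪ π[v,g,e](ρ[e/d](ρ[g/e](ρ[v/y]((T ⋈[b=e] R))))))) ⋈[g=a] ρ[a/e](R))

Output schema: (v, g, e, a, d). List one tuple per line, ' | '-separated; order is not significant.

Row counts bottom-up:
  S → 5
  R → 6
  π[e](R) → 6
  (S ⋈[g=e] π[e](R)) → 5
  T → 6
  R → 6
  (T ⋈[b=e] R) → 6
  ρ[v/y]((T ⋈[b=e] R)) → 6
  ρ[g/e](ρ[v/y]((T ⋈[b=e] R))) → 6
  ρ[e/d](ρ[g/e](ρ[v/y]((T ⋈[b=e] R)))) → 6
  π[v,g,e](ρ[e/d](ρ[g/e](ρ[v/y]((T ⋈[b=e] R))))) → 6
  ((S ⋈[g=e] π[e](R)) ∪ π[v,g,e](ρ[e/d](ρ[g/e](ρ[v/y]((T ⋈[b=e] R)))))) → 11
  σ[e<8](((S ⋈[g=e] π[e](R)) ∪ π[v,g,e](ρ[e/d](ρ[g/e](ρ[v/y]((T ⋈[b=e] R))))))) → 7
  R → 6
  ρ[a/e](R) → 6
  (σ[e<8](((S ⋈[g=e] π[e](R)) ∪ π[v,g,e](ρ[e/d](ρ[g/e](ρ[v/y]((T ⋈[b=e] R))))))) ⋈[g=a] ρ[a/e](R)) → 10

== RESULT ==
v | g | e | a | d
p | 4 | 2 | 4 | 2
p | 5 | 6 | 5 | 6
p | 5 | 6 | 5 | 8
q | 6 | 6 | 6 | 3
r | 5 | 5 | 5 | 6
r | 5 | 5 | 5 | 6
r | 5 | 5 | 5 | 8
r | 5 | 5 | 5 | 8
r | 6 | 3 | 6 | 3
s | 7 | 7 | 7 | 9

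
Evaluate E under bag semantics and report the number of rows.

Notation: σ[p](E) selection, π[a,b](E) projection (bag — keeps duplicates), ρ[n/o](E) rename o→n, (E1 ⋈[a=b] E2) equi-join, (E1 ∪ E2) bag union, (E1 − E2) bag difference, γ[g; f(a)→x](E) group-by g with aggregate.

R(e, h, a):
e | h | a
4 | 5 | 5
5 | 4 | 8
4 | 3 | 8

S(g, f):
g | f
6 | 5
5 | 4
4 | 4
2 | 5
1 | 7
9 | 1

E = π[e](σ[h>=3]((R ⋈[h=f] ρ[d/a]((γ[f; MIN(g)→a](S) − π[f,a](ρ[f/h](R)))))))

Per-node cardinality:
  R → 3
  S → 6
  γ[f; MIN(g)→a](S) → 4
  R → 3
  ρ[f/h](R) → 3
  π[f,a](ρ[f/h](R)) → 3
  (γ[f; MIN(g)→a](S) − π[f,a](ρ[f/h](R))) → 4
  ρ[d/a]((γ[f; MIN(g)→a](S) − π[f,a](ρ[f/h](R)))) → 4
  (R ⋈[h=f] ρ[d/a]((γ[f; MIN(g)→a](S) − π[f,a](ρ[f/h](R))))) → 2
  σ[h>=3]((R ⋈[h=f] ρ[d/a]((γ[f; MIN(g)→a](S) − π[f,a](ρ[f/h](R)))))) → 2
  π[e](σ[h>=3]((R ⋈[h=f] ρ[d/a]((γ[f; MIN(g)→a](S) − π[f,a](ρ[f/h](R))))))) → 2

|E| = 2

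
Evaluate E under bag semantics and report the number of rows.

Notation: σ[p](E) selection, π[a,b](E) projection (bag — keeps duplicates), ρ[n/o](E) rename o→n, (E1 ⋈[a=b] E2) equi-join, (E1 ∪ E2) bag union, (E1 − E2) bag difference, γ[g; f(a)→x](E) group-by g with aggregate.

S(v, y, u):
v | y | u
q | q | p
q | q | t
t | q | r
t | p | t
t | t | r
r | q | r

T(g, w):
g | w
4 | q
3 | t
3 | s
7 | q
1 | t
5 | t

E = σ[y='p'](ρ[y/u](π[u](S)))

Subexpression sizes:
  S → 6
  π[u](S) → 6
  ρ[y/u](π[u](S)) → 6
  σ[y='p'](ρ[y/u](π[u](S))) → 1

|E| = 1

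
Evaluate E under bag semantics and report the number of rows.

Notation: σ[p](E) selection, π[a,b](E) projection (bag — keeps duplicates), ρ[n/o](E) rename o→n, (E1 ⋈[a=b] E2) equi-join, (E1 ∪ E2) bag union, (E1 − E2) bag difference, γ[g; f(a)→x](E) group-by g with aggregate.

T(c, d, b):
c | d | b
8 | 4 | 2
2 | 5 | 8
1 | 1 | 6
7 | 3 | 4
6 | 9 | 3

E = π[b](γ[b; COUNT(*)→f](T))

Subexpression sizes:
  T → 5
  γ[b; COUNT(*)→f](T) → 5
  π[b](γ[b; COUNT(*)→f](T)) → 5

|E| = 5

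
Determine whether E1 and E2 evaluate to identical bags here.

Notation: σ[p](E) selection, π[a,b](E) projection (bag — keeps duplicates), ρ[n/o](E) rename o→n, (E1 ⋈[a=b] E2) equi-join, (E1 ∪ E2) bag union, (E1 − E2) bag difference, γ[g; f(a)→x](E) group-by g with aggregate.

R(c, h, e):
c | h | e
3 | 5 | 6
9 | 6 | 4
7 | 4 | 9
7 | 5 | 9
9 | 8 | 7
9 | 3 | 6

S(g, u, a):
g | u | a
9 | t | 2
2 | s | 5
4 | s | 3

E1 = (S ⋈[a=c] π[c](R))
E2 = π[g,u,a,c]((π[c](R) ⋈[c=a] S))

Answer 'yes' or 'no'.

E1 stepwise |·|:
  S → 3
  R → 6
  π[c](R) → 6
  (S ⋈[a=c] π[c](R)) → 1
E2 stepwise |·|:
  R → 6
  π[c](R) → 6
  S → 3
  (π[c](R) ⋈[c=a] S) → 1
  π[g,u,a,c]((π[c](R) ⋈[c=a] S)) → 1

E1 and E2 produce the same multiset:
g | u | a | c
4 | s | 3 | 3

yes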